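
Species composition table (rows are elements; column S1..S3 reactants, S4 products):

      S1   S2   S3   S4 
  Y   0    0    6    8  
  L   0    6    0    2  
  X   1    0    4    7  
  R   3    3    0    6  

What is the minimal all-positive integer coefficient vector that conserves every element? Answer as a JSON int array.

Y: 5·0+1·0+4·6 = 24 | 3·8 = 24
L: 5·0+1·6+4·0 = 6 | 3·2 = 6
X: 5·1+1·0+4·4 = 21 | 3·7 = 21
R: 5·3+1·3+4·0 = 18 | 3·6 = 18
gcd(5,1,4,3) = 1

Coefficients: [5, 1, 4, 3]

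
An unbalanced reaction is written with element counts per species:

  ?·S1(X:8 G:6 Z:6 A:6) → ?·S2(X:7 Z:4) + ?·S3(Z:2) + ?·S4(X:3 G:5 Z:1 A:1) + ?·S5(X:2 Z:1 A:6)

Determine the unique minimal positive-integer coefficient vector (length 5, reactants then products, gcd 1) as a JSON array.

X: 5·8 = 40 | 2·7+6·0+6·3+4·2 = 40
G: 5·6 = 30 | 2·0+6·0+6·5+4·0 = 30
Z: 5·6 = 30 | 2·4+6·2+6·1+4·1 = 30
A: 5·6 = 30 | 2·0+6·0+6·1+4·6 = 30
gcd(5,2,6,6,4) = 1

Coefficients: [5, 2, 6, 6, 4]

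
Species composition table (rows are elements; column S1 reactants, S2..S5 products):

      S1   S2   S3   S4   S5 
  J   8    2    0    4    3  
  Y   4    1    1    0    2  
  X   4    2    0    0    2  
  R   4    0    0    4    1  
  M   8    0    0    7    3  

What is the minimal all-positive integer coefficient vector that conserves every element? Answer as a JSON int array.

Coefficients: [5, 6, 6, 4, 4]

J: 5·8 = 40 | 6·2+6·0+4·4+4·3 = 40
Y: 5·4 = 20 | 6·1+6·1+4·0+4·2 = 20
X: 5·4 = 20 | 6·2+6·0+4·0+4·2 = 20
R: 5·4 = 20 | 6·0+6·0+4·4+4·1 = 20
M: 5·8 = 40 | 6·0+6·0+4·7+4·3 = 40
gcd(5,6,6,4,4) = 1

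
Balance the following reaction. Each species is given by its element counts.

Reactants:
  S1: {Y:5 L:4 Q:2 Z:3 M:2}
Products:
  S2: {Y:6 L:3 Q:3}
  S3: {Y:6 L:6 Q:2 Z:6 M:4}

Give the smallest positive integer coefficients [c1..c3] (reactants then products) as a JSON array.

Coefficients: [6, 2, 3]

Y: 6·5 = 30 | 2·6+3·6 = 30
L: 6·4 = 24 | 2·3+3·6 = 24
Q: 6·2 = 12 | 2·3+3·2 = 12
Z: 6·3 = 18 | 2·0+3·6 = 18
M: 6·2 = 12 | 2·0+3·4 = 12
gcd(6,2,3) = 1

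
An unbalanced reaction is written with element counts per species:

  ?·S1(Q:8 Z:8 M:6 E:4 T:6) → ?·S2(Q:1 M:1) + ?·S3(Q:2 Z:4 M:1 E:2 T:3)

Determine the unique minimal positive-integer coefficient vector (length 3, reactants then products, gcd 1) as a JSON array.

Q: 1·8 = 8 | 4·1+2·2 = 8
Z: 1·8 = 8 | 4·0+2·4 = 8
M: 1·6 = 6 | 4·1+2·1 = 6
E: 1·4 = 4 | 4·0+2·2 = 4
T: 1·6 = 6 | 4·0+2·3 = 6
gcd(1,4,2) = 1

Coefficients: [1, 4, 2]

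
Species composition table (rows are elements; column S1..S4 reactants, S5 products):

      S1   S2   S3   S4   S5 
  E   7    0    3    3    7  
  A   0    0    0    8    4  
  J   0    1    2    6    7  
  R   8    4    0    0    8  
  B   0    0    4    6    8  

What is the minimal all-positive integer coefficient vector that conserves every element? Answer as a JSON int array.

E: 1·7+6·0+5·3+2·3 = 28 | 4·7 = 28
A: 1·0+6·0+5·0+2·8 = 16 | 4·4 = 16
J: 1·0+6·1+5·2+2·6 = 28 | 4·7 = 28
R: 1·8+6·4+5·0+2·0 = 32 | 4·8 = 32
B: 1·0+6·0+5·4+2·6 = 32 | 4·8 = 32
gcd(1,6,5,2,4) = 1

Coefficients: [1, 6, 5, 2, 4]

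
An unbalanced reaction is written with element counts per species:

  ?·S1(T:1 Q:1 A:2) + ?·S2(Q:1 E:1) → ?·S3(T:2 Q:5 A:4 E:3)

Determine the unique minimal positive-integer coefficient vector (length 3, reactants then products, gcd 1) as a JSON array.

Coefficients: [2, 3, 1]

T: 2·1+3·0 = 2 | 1·2 = 2
Q: 2·1+3·1 = 5 | 1·5 = 5
A: 2·2+3·0 = 4 | 1·4 = 4
E: 2·0+3·1 = 3 | 1·3 = 3
gcd(2,3,1) = 1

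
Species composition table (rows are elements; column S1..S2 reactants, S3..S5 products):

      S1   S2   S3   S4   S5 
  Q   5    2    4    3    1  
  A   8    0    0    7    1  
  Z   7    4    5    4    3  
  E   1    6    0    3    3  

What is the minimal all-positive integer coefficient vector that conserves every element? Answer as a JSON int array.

Coefficients: [6, 5, 4, 6, 6]

Q: 6·5+5·2 = 40 | 4·4+6·3+6·1 = 40
A: 6·8+5·0 = 48 | 4·0+6·7+6·1 = 48
Z: 6·7+5·4 = 62 | 4·5+6·4+6·3 = 62
E: 6·1+5·6 = 36 | 4·0+6·3+6·3 = 36
gcd(6,5,4,6,6) = 1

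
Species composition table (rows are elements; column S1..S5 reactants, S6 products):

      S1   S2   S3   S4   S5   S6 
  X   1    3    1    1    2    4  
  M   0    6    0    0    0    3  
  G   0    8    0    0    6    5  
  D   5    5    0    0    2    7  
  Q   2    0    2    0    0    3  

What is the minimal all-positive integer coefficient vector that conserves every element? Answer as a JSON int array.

Coefficients: [5, 3, 4, 4, 1, 6]

X: 5·1+3·3+4·1+4·1+1·2 = 24 | 6·4 = 24
M: 5·0+3·6+4·0+4·0+1·0 = 18 | 6·3 = 18
G: 5·0+3·8+4·0+4·0+1·6 = 30 | 6·5 = 30
D: 5·5+3·5+4·0+4·0+1·2 = 42 | 6·7 = 42
Q: 5·2+3·0+4·2+4·0+1·0 = 18 | 6·3 = 18
gcd(5,3,4,4,1,6) = 1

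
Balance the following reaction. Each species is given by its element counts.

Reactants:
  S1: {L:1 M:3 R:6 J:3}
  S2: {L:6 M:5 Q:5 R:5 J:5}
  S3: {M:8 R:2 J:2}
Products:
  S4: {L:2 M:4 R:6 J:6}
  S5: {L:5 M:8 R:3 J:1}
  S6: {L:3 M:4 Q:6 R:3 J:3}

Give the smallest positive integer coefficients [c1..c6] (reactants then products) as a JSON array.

L: 2·1+6·6+3·0 = 38 | 4·2+3·5+5·3 = 38
M: 2·3+6·5+3·8 = 60 | 4·4+3·8+5·4 = 60
Q: 2·0+6·5+3·0 = 30 | 4·0+3·0+5·6 = 30
R: 2·6+6·5+3·2 = 48 | 4·6+3·3+5·3 = 48
J: 2·3+6·5+3·2 = 42 | 4·6+3·1+5·3 = 42
gcd(2,6,3,4,3,5) = 1

Coefficients: [2, 6, 3, 4, 3, 5]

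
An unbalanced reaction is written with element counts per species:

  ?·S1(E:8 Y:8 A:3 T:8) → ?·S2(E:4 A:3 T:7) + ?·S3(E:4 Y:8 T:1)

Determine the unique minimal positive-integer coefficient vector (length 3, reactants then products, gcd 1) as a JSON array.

E: 1·8 = 8 | 1·4+1·4 = 8
Y: 1·8 = 8 | 1·0+1·8 = 8
A: 1·3 = 3 | 1·3+1·0 = 3
T: 1·8 = 8 | 1·7+1·1 = 8
gcd(1,1,1) = 1

Coefficients: [1, 1, 1]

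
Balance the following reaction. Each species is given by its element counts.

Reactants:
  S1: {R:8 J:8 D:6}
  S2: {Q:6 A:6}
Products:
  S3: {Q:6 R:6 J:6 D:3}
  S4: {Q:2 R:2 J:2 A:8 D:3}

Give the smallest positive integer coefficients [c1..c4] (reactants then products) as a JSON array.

Coefficients: [3, 4, 3, 3]

Q: 3·0+4·6 = 24 | 3·6+3·2 = 24
R: 3·8+4·0 = 24 | 3·6+3·2 = 24
J: 3·8+4·0 = 24 | 3·6+3·2 = 24
A: 3·0+4·6 = 24 | 3·0+3·8 = 24
D: 3·6+4·0 = 18 | 3·3+3·3 = 18
gcd(3,4,3,3) = 1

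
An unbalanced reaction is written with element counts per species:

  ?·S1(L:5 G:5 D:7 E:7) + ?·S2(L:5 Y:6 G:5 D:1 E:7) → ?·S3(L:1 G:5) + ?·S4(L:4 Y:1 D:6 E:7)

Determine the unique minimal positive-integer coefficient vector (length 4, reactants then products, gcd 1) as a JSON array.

L: 5·5+1·5 = 30 | 6·1+6·4 = 30
Y: 5·0+1·6 = 6 | 6·0+6·1 = 6
G: 5·5+1·5 = 30 | 6·5+6·0 = 30
D: 5·7+1·1 = 36 | 6·0+6·6 = 36
E: 5·7+1·7 = 42 | 6·0+6·7 = 42
gcd(5,1,6,6) = 1

Coefficients: [5, 1, 6, 6]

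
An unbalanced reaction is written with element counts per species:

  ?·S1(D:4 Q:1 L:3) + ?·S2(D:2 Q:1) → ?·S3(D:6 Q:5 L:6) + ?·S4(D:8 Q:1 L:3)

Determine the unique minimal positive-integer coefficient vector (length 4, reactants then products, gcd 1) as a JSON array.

D: 4·4+3·2 = 22 | 1·6+2·8 = 22
Q: 4·1+3·1 = 7 | 1·5+2·1 = 7
L: 4·3+3·0 = 12 | 1·6+2·3 = 12
gcd(4,3,1,2) = 1

Coefficients: [4, 3, 1, 2]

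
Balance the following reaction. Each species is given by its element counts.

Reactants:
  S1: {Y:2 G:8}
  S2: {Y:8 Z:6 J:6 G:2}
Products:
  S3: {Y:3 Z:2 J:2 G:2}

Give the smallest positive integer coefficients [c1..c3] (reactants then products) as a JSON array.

Y: 1·2+2·8 = 18 | 6·3 = 18
Z: 1·0+2·6 = 12 | 6·2 = 12
J: 1·0+2·6 = 12 | 6·2 = 12
G: 1·8+2·2 = 12 | 6·2 = 12
gcd(1,2,6) = 1

Coefficients: [1, 2, 6]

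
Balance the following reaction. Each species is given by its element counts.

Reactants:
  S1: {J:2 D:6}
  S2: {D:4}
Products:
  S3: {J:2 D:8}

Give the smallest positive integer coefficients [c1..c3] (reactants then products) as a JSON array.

J: 2·2+1·0 = 4 | 2·2 = 4
D: 2·6+1·4 = 16 | 2·8 = 16
gcd(2,1,2) = 1

Coefficients: [2, 1, 2]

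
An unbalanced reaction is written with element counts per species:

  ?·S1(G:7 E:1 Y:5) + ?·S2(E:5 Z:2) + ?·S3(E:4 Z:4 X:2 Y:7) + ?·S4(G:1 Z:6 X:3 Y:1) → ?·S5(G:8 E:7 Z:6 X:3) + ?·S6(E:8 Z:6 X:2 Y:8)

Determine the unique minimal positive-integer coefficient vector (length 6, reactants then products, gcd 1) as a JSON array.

G: 1·7+6·0+6·0+1·1 = 8 | 1·8+6·0 = 8
E: 1·1+6·5+6·4+1·0 = 55 | 1·7+6·8 = 55
Z: 1·0+6·2+6·4+1·6 = 42 | 1·6+6·6 = 42
X: 1·0+6·0+6·2+1·3 = 15 | 1·3+6·2 = 15
Y: 1·5+6·0+6·7+1·1 = 48 | 1·0+6·8 = 48
gcd(1,6,6,1,1,6) = 1

Coefficients: [1, 6, 6, 1, 1, 6]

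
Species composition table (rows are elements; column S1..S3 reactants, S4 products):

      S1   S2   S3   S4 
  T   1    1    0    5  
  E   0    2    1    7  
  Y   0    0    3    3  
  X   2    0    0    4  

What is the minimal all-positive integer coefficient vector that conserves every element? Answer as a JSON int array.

T: 2·1+3·1+1·0 = 5 | 1·5 = 5
E: 2·0+3·2+1·1 = 7 | 1·7 = 7
Y: 2·0+3·0+1·3 = 3 | 1·3 = 3
X: 2·2+3·0+1·0 = 4 | 1·4 = 4
gcd(2,3,1,1) = 1

Coefficients: [2, 3, 1, 1]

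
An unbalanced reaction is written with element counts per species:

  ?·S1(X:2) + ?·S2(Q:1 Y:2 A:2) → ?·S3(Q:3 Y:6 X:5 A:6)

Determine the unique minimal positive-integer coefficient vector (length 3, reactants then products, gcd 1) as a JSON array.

Q: 5·0+6·1 = 6 | 2·3 = 6
Y: 5·0+6·2 = 12 | 2·6 = 12
X: 5·2+6·0 = 10 | 2·5 = 10
A: 5·0+6·2 = 12 | 2·6 = 12
gcd(5,6,2) = 1

Coefficients: [5, 6, 2]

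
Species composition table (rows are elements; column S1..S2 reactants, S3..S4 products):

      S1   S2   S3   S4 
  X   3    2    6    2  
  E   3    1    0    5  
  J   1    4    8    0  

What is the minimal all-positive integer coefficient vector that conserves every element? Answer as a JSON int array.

X: 4·3+3·2 = 18 | 2·6+3·2 = 18
E: 4·3+3·1 = 15 | 2·0+3·5 = 15
J: 4·1+3·4 = 16 | 2·8+3·0 = 16
gcd(4,3,2,3) = 1

Coefficients: [4, 3, 2, 3]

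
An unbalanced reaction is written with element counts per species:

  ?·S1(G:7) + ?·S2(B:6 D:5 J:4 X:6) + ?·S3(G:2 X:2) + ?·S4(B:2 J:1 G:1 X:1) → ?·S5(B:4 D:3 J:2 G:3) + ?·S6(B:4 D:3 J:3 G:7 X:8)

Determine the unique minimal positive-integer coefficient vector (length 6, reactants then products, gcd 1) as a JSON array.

B: 6·0+6·6+5·0+2·2 = 40 | 4·4+6·4 = 40
D: 6·0+6·5+5·0+2·0 = 30 | 4·3+6·3 = 30
J: 6·0+6·4+5·0+2·1 = 26 | 4·2+6·3 = 26
G: 6·7+6·0+5·2+2·1 = 54 | 4·3+6·7 = 54
X: 6·0+6·6+5·2+2·1 = 48 | 4·0+6·8 = 48
gcd(6,6,5,2,4,6) = 1

Coefficients: [6, 6, 5, 2, 4, 6]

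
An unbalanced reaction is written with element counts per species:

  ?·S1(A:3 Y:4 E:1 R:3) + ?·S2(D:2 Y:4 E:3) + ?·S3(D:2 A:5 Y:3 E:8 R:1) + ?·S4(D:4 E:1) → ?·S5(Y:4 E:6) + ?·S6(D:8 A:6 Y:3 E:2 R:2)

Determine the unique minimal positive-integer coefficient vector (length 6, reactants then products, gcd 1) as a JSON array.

D: 1·0+5·2+3·2+2·4 = 24 | 6·0+3·8 = 24
A: 1·3+5·0+3·5+2·0 = 18 | 6·0+3·6 = 18
Y: 1·4+5·4+3·3+2·0 = 33 | 6·4+3·3 = 33
E: 1·1+5·3+3·8+2·1 = 42 | 6·6+3·2 = 42
R: 1·3+5·0+3·1+2·0 = 6 | 6·0+3·2 = 6
gcd(1,5,3,2,6,3) = 1

Coefficients: [1, 5, 3, 2, 6, 3]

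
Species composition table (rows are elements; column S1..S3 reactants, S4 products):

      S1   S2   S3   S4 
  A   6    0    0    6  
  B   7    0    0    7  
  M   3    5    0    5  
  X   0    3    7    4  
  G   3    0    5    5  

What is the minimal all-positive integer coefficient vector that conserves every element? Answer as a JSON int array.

A: 5·6+2·0+2·0 = 30 | 5·6 = 30
B: 5·7+2·0+2·0 = 35 | 5·7 = 35
M: 5·3+2·5+2·0 = 25 | 5·5 = 25
X: 5·0+2·3+2·7 = 20 | 5·4 = 20
G: 5·3+2·0+2·5 = 25 | 5·5 = 25
gcd(5,2,2,5) = 1

Coefficients: [5, 2, 2, 5]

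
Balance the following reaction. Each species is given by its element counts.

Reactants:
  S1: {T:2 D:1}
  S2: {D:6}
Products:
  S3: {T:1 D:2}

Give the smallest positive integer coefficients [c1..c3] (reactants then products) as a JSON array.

T: 2·2+1·0 = 4 | 4·1 = 4
D: 2·1+1·6 = 8 | 4·2 = 8
gcd(2,1,4) = 1

Coefficients: [2, 1, 4]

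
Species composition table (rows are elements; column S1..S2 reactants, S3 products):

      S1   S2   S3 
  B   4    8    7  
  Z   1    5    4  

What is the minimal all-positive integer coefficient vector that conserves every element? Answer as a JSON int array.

B: 1·4+3·8 = 28 | 4·7 = 28
Z: 1·1+3·5 = 16 | 4·4 = 16
gcd(1,3,4) = 1

Coefficients: [1, 3, 4]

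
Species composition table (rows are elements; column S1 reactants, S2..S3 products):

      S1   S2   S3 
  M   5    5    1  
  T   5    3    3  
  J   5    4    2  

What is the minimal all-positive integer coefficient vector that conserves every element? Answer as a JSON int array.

Coefficients: [6, 5, 5]

M: 6·5 = 30 | 5·5+5·1 = 30
T: 6·5 = 30 | 5·3+5·3 = 30
J: 6·5 = 30 | 5·4+5·2 = 30
gcd(6,5,5) = 1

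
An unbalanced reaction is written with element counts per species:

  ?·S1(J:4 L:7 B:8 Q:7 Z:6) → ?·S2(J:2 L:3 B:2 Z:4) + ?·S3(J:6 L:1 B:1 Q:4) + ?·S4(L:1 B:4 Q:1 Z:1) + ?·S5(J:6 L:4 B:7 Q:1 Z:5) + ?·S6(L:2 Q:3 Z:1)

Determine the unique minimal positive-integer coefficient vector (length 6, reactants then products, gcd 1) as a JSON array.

Coefficients: [4, 2, 1, 5, 1, 6]

J: 4·4 = 16 | 2·2+1·6+5·0+1·6+6·0 = 16
L: 4·7 = 28 | 2·3+1·1+5·1+1·4+6·2 = 28
B: 4·8 = 32 | 2·2+1·1+5·4+1·7+6·0 = 32
Q: 4·7 = 28 | 2·0+1·4+5·1+1·1+6·3 = 28
Z: 4·6 = 24 | 2·4+1·0+5·1+1·5+6·1 = 24
gcd(4,2,1,5,1,6) = 1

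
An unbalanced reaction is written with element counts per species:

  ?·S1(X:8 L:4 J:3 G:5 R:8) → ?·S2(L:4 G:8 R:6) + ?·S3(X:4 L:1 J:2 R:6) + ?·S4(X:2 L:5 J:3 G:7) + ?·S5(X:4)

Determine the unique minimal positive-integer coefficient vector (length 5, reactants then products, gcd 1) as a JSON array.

Coefficients: [6, 2, 6, 2, 5]

X: 6·8 = 48 | 2·0+6·4+2·2+5·4 = 48
L: 6·4 = 24 | 2·4+6·1+2·5+5·0 = 24
J: 6·3 = 18 | 2·0+6·2+2·3+5·0 = 18
G: 6·5 = 30 | 2·8+6·0+2·7+5·0 = 30
R: 6·8 = 48 | 2·6+6·6+2·0+5·0 = 48
gcd(6,2,6,2,5) = 1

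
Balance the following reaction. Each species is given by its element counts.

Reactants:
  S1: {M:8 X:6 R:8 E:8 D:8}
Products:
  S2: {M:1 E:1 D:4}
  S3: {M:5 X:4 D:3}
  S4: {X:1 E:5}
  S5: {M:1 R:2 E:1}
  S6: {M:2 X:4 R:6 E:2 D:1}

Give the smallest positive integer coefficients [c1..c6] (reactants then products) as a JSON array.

Coefficients: [3, 4, 2, 2, 6, 2]

M: 3·8 = 24 | 4·1+2·5+2·0+6·1+2·2 = 24
X: 3·6 = 18 | 4·0+2·4+2·1+6·0+2·4 = 18
R: 3·8 = 24 | 4·0+2·0+2·0+6·2+2·6 = 24
E: 3·8 = 24 | 4·1+2·0+2·5+6·1+2·2 = 24
D: 3·8 = 24 | 4·4+2·3+2·0+6·0+2·1 = 24
gcd(3,4,2,2,6,2) = 1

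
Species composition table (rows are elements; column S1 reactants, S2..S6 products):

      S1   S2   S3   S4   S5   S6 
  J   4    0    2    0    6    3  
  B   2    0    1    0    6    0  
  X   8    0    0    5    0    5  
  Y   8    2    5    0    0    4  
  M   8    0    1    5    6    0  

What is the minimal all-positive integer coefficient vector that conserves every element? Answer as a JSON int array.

J: 5·4 = 20 | 6·0+4·2+6·0+1·6+2·3 = 20
B: 5·2 = 10 | 6·0+4·1+6·0+1·6+2·0 = 10
X: 5·8 = 40 | 6·0+4·0+6·5+1·0+2·5 = 40
Y: 5·8 = 40 | 6·2+4·5+6·0+1·0+2·4 = 40
M: 5·8 = 40 | 6·0+4·1+6·5+1·6+2·0 = 40
gcd(5,6,4,6,1,2) = 1

Coefficients: [5, 6, 4, 6, 1, 2]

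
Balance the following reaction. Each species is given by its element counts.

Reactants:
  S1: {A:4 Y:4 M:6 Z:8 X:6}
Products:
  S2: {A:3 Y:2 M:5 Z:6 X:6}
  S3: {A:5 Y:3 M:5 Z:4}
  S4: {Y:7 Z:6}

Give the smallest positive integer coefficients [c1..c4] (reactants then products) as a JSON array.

Coefficients: [5, 5, 1, 1]

A: 5·4 = 20 | 5·3+1·5+1·0 = 20
Y: 5·4 = 20 | 5·2+1·3+1·7 = 20
M: 5·6 = 30 | 5·5+1·5+1·0 = 30
Z: 5·8 = 40 | 5·6+1·4+1·6 = 40
X: 5·6 = 30 | 5·6+1·0+1·0 = 30
gcd(5,5,1,1) = 1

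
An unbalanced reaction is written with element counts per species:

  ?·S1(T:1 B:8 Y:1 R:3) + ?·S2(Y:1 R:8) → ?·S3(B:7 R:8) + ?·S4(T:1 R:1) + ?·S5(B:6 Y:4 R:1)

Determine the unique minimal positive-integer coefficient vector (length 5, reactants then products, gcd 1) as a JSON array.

T: 5·1+3·0 = 5 | 4·0+5·1+2·0 = 5
B: 5·8+3·0 = 40 | 4·7+5·0+2·6 = 40
Y: 5·1+3·1 = 8 | 4·0+5·0+2·4 = 8
R: 5·3+3·8 = 39 | 4·8+5·1+2·1 = 39
gcd(5,3,4,5,2) = 1

Coefficients: [5, 3, 4, 5, 2]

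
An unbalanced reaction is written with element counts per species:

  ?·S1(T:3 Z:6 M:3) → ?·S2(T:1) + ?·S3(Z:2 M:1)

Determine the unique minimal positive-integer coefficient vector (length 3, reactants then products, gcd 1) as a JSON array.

T: 1·3 = 3 | 3·1+3·0 = 3
Z: 1·6 = 6 | 3·0+3·2 = 6
M: 1·3 = 3 | 3·0+3·1 = 3
gcd(1,3,3) = 1

Coefficients: [1, 3, 3]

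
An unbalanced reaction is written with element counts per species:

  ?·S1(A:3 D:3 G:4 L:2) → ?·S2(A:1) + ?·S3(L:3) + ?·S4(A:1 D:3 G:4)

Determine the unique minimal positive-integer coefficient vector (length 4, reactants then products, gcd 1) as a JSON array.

A: 3·3 = 9 | 6·1+2·0+3·1 = 9
D: 3·3 = 9 | 6·0+2·0+3·3 = 9
G: 3·4 = 12 | 6·0+2·0+3·4 = 12
L: 3·2 = 6 | 6·0+2·3+3·0 = 6
gcd(3,6,2,3) = 1

Coefficients: [3, 6, 2, 3]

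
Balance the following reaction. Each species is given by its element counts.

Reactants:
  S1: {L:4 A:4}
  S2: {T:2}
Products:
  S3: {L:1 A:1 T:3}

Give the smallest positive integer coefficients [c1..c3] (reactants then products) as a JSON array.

L: 1·4+6·0 = 4 | 4·1 = 4
A: 1·4+6·0 = 4 | 4·1 = 4
T: 1·0+6·2 = 12 | 4·3 = 12
gcd(1,6,4) = 1

Coefficients: [1, 6, 4]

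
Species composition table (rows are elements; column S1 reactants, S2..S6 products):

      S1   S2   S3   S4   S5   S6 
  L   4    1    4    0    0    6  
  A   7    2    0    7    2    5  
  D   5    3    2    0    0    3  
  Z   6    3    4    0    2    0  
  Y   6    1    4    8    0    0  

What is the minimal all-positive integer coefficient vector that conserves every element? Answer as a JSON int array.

L: 5·4 = 20 | 6·1+2·4+2·0+2·0+1·6 = 20
A: 5·7 = 35 | 6·2+2·0+2·7+2·2+1·5 = 35
D: 5·5 = 25 | 6·3+2·2+2·0+2·0+1·3 = 25
Z: 5·6 = 30 | 6·3+2·4+2·0+2·2+1·0 = 30
Y: 5·6 = 30 | 6·1+2·4+2·8+2·0+1·0 = 30
gcd(5,6,2,2,2,1) = 1

Coefficients: [5, 6, 2, 2, 2, 1]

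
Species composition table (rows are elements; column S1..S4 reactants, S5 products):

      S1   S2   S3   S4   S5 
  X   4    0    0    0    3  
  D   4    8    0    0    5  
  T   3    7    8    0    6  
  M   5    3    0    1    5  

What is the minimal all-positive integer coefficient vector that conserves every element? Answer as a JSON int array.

Coefficients: [3, 1, 1, 2, 4]

X: 3·4+1·0+1·0+2·0 = 12 | 4·3 = 12
D: 3·4+1·8+1·0+2·0 = 20 | 4·5 = 20
T: 3·3+1·7+1·8+2·0 = 24 | 4·6 = 24
M: 3·5+1·3+1·0+2·1 = 20 | 4·5 = 20
gcd(3,1,1,2,4) = 1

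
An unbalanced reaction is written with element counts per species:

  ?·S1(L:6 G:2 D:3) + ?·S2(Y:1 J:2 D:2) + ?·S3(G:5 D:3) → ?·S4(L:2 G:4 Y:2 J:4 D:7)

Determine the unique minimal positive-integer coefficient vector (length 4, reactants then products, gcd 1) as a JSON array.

Coefficients: [1, 6, 2, 3]

L: 1·6+6·0+2·0 = 6 | 3·2 = 6
G: 1·2+6·0+2·5 = 12 | 3·4 = 12
Y: 1·0+6·1+2·0 = 6 | 3·2 = 6
J: 1·0+6·2+2·0 = 12 | 3·4 = 12
D: 1·3+6·2+2·3 = 21 | 3·7 = 21
gcd(1,6,2,3) = 1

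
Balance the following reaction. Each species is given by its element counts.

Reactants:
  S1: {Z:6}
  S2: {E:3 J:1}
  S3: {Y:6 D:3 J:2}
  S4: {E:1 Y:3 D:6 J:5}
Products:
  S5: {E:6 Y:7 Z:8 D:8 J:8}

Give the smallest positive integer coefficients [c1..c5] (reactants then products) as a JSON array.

Coefficients: [4, 5, 2, 3, 3]

E: 4·0+5·3+2·0+3·1 = 18 | 3·6 = 18
Y: 4·0+5·0+2·6+3·3 = 21 | 3·7 = 21
Z: 4·6+5·0+2·0+3·0 = 24 | 3·8 = 24
D: 4·0+5·0+2·3+3·6 = 24 | 3·8 = 24
J: 4·0+5·1+2·2+3·5 = 24 | 3·8 = 24
gcd(4,5,2,3,3) = 1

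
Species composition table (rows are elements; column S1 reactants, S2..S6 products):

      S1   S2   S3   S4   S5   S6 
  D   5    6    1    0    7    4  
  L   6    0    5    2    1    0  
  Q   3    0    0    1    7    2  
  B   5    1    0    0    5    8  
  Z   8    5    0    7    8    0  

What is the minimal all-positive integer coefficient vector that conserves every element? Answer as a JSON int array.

Coefficients: [6, 1, 5, 5, 1, 3]

D: 6·5 = 30 | 1·6+5·1+5·0+1·7+3·4 = 30
L: 6·6 = 36 | 1·0+5·5+5·2+1·1+3·0 = 36
Q: 6·3 = 18 | 1·0+5·0+5·1+1·7+3·2 = 18
B: 6·5 = 30 | 1·1+5·0+5·0+1·5+3·8 = 30
Z: 6·8 = 48 | 1·5+5·0+5·7+1·8+3·0 = 48
gcd(6,1,5,5,1,3) = 1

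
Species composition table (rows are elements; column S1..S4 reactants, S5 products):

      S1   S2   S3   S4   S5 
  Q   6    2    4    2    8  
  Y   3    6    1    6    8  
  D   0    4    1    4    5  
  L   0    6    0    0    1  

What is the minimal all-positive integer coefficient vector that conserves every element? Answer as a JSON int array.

Q: 2·6+1·2+6·4+5·2 = 48 | 6·8 = 48
Y: 2·3+1·6+6·1+5·6 = 48 | 6·8 = 48
D: 2·0+1·4+6·1+5·4 = 30 | 6·5 = 30
L: 2·0+1·6+6·0+5·0 = 6 | 6·1 = 6
gcd(2,1,6,5,6) = 1

Coefficients: [2, 1, 6, 5, 6]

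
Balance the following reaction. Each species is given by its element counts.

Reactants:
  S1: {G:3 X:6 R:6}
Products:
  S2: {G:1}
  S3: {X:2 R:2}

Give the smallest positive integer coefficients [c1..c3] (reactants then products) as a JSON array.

G: 1·3 = 3 | 3·1+3·0 = 3
X: 1·6 = 6 | 3·0+3·2 = 6
R: 1·6 = 6 | 3·0+3·2 = 6
gcd(1,3,3) = 1

Coefficients: [1, 3, 3]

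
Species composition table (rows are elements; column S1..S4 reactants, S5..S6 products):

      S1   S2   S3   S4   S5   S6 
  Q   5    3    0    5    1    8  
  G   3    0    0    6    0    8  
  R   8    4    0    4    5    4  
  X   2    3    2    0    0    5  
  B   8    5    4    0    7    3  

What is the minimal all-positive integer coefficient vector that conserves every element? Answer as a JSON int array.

Coefficients: [2, 1, 4, 3, 4, 3]

Q: 2·5+1·3+4·0+3·5 = 28 | 4·1+3·8 = 28
G: 2·3+1·0+4·0+3·6 = 24 | 4·0+3·8 = 24
R: 2·8+1·4+4·0+3·4 = 32 | 4·5+3·4 = 32
X: 2·2+1·3+4·2+3·0 = 15 | 4·0+3·5 = 15
B: 2·8+1·5+4·4+3·0 = 37 | 4·7+3·3 = 37
gcd(2,1,4,3,4,3) = 1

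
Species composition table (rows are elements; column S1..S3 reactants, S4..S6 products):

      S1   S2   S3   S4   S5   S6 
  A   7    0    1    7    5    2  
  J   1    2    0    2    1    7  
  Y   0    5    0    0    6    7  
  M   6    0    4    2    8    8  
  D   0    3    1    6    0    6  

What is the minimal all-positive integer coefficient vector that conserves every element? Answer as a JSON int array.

Coefficients: [4, 5, 3, 2, 3, 1]

A: 4·7+5·0+3·1 = 31 | 2·7+3·5+1·2 = 31
J: 4·1+5·2+3·0 = 14 | 2·2+3·1+1·7 = 14
Y: 4·0+5·5+3·0 = 25 | 2·0+3·6+1·7 = 25
M: 4·6+5·0+3·4 = 36 | 2·2+3·8+1·8 = 36
D: 4·0+5·3+3·1 = 18 | 2·6+3·0+1·6 = 18
gcd(4,5,3,2,3,1) = 1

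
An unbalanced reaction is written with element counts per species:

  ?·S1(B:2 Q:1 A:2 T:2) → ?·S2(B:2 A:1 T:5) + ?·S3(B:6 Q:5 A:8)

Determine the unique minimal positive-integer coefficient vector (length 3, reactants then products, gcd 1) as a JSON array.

Coefficients: [5, 2, 1]

B: 5·2 = 10 | 2·2+1·6 = 10
Q: 5·1 = 5 | 2·0+1·5 = 5
A: 5·2 = 10 | 2·1+1·8 = 10
T: 5·2 = 10 | 2·5+1·0 = 10
gcd(5,2,1) = 1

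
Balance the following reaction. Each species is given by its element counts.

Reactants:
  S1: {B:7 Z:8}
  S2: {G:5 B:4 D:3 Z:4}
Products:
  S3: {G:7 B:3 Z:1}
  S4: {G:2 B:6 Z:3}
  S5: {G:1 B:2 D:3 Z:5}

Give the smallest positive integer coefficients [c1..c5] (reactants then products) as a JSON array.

Coefficients: [2, 5, 2, 3, 5]

G: 2·0+5·5 = 25 | 2·7+3·2+5·1 = 25
B: 2·7+5·4 = 34 | 2·3+3·6+5·2 = 34
D: 2·0+5·3 = 15 | 2·0+3·0+5·3 = 15
Z: 2·8+5·4 = 36 | 2·1+3·3+5·5 = 36
gcd(2,5,2,3,5) = 1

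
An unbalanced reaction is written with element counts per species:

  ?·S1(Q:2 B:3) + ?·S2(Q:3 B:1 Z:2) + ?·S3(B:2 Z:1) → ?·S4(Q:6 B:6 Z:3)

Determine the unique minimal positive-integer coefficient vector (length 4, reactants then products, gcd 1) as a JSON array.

Q: 6·2+6·3+3·0 = 30 | 5·6 = 30
B: 6·3+6·1+3·2 = 30 | 5·6 = 30
Z: 6·0+6·2+3·1 = 15 | 5·3 = 15
gcd(6,6,3,5) = 1

Coefficients: [6, 6, 3, 5]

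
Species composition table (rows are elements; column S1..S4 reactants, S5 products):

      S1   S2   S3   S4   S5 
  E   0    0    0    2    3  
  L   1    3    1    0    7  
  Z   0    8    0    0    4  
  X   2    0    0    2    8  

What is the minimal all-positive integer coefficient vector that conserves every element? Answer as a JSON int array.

E: 5·0+1·0+6·0+3·2 = 6 | 2·3 = 6
L: 5·1+1·3+6·1+3·0 = 14 | 2·7 = 14
Z: 5·0+1·8+6·0+3·0 = 8 | 2·4 = 8
X: 5·2+1·0+6·0+3·2 = 16 | 2·8 = 16
gcd(5,1,6,3,2) = 1

Coefficients: [5, 1, 6, 3, 2]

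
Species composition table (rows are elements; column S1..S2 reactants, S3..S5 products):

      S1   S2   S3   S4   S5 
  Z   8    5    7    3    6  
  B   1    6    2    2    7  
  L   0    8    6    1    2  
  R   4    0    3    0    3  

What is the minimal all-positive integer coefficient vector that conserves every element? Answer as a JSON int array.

Coefficients: [3, 3, 3, 4, 1]

Z: 3·8+3·5 = 39 | 3·7+4·3+1·6 = 39
B: 3·1+3·6 = 21 | 3·2+4·2+1·7 = 21
L: 3·0+3·8 = 24 | 3·6+4·1+1·2 = 24
R: 3·4+3·0 = 12 | 3·3+4·0+1·3 = 12
gcd(3,3,3,4,1) = 1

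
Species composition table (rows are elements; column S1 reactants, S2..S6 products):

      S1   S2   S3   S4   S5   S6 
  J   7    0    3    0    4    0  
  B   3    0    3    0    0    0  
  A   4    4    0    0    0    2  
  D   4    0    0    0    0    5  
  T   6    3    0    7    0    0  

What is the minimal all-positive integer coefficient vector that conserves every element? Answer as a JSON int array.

J: 5·7 = 35 | 3·0+5·3+3·0+5·4+4·0 = 35
B: 5·3 = 15 | 3·0+5·3+3·0+5·0+4·0 = 15
A: 5·4 = 20 | 3·4+5·0+3·0+5·0+4·2 = 20
D: 5·4 = 20 | 3·0+5·0+3·0+5·0+4·5 = 20
T: 5·6 = 30 | 3·3+5·0+3·7+5·0+4·0 = 30
gcd(5,3,5,3,5,4) = 1

Coefficients: [5, 3, 5, 3, 5, 4]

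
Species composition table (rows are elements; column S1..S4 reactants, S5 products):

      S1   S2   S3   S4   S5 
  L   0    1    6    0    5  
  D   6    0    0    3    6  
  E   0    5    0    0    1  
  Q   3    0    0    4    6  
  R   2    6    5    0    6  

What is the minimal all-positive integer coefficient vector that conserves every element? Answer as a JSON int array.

L: 2·0+1·1+4·6+6·0 = 25 | 5·5 = 25
D: 2·6+1·0+4·0+6·3 = 30 | 5·6 = 30
E: 2·0+1·5+4·0+6·0 = 5 | 5·1 = 5
Q: 2·3+1·0+4·0+6·4 = 30 | 5·6 = 30
R: 2·2+1·6+4·5+6·0 = 30 | 5·6 = 30
gcd(2,1,4,6,5) = 1

Coefficients: [2, 1, 4, 6, 5]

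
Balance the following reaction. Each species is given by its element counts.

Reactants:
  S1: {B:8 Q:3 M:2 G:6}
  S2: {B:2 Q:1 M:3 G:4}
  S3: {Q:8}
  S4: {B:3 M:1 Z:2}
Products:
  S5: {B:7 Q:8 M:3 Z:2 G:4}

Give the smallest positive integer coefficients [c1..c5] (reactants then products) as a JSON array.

B: 2·8+2·2+4·0+5·3 = 35 | 5·7 = 35
Q: 2·3+2·1+4·8+5·0 = 40 | 5·8 = 40
M: 2·2+2·3+4·0+5·1 = 15 | 5·3 = 15
Z: 2·0+2·0+4·0+5·2 = 10 | 5·2 = 10
G: 2·6+2·4+4·0+5·0 = 20 | 5·4 = 20
gcd(2,2,4,5,5) = 1

Coefficients: [2, 2, 4, 5, 5]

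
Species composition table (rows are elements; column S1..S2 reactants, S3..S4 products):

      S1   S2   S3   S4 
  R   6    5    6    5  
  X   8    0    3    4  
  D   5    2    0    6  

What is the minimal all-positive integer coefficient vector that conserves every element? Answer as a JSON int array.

R: 4·6+5·5 = 49 | 4·6+5·5 = 49
X: 4·8+5·0 = 32 | 4·3+5·4 = 32
D: 4·5+5·2 = 30 | 4·0+5·6 = 30
gcd(4,5,4,5) = 1

Coefficients: [4, 5, 4, 5]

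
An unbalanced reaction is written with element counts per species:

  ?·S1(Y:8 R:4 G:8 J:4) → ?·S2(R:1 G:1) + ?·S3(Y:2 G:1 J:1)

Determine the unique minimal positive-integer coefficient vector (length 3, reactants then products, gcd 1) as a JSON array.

Y: 1·8 = 8 | 4·0+4·2 = 8
R: 1·4 = 4 | 4·1+4·0 = 4
G: 1·8 = 8 | 4·1+4·1 = 8
J: 1·4 = 4 | 4·0+4·1 = 4
gcd(1,4,4) = 1

Coefficients: [1, 4, 4]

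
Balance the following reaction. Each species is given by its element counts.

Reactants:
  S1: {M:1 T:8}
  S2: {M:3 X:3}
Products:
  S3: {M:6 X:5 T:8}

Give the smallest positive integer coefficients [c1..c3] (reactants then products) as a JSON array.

M: 3·1+5·3 = 18 | 3·6 = 18
X: 3·0+5·3 = 15 | 3·5 = 15
T: 3·8+5·0 = 24 | 3·8 = 24
gcd(3,5,3) = 1

Coefficients: [3, 5, 3]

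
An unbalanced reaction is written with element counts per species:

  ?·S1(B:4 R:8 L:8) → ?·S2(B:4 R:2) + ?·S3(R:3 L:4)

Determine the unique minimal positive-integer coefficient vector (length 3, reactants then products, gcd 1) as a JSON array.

B: 1·4 = 4 | 1·4+2·0 = 4
R: 1·8 = 8 | 1·2+2·3 = 8
L: 1·8 = 8 | 1·0+2·4 = 8
gcd(1,1,2) = 1

Coefficients: [1, 1, 2]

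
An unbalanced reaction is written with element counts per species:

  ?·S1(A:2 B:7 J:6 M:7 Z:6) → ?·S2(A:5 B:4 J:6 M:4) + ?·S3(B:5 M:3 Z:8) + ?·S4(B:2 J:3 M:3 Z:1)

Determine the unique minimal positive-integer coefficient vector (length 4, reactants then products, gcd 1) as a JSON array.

A: 5·2 = 10 | 2·5+3·0+6·0 = 10
B: 5·7 = 35 | 2·4+3·5+6·2 = 35
J: 5·6 = 30 | 2·6+3·0+6·3 = 30
M: 5·7 = 35 | 2·4+3·3+6·3 = 35
Z: 5·6 = 30 | 2·0+3·8+6·1 = 30
gcd(5,2,3,6) = 1

Coefficients: [5, 2, 3, 6]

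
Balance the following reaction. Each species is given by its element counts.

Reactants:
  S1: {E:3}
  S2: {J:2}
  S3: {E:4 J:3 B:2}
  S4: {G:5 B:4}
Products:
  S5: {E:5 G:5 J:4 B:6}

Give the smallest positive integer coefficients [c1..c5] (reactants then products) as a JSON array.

Coefficients: [2, 3, 6, 6, 6]

E: 2·3+3·0+6·4+6·0 = 30 | 6·5 = 30
G: 2·0+3·0+6·0+6·5 = 30 | 6·5 = 30
J: 2·0+3·2+6·3+6·0 = 24 | 6·4 = 24
B: 2·0+3·0+6·2+6·4 = 36 | 6·6 = 36
gcd(2,3,6,6,6) = 1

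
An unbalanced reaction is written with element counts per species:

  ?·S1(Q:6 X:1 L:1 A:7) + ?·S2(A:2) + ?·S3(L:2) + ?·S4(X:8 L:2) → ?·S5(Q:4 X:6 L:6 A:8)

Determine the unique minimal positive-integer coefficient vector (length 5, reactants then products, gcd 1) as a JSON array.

Q: 2·6+5·0+6·0+2·0 = 12 | 3·4 = 12
X: 2·1+5·0+6·0+2·8 = 18 | 3·6 = 18
L: 2·1+5·0+6·2+2·2 = 18 | 3·6 = 18
A: 2·7+5·2+6·0+2·0 = 24 | 3·8 = 24
gcd(2,5,6,2,3) = 1

Coefficients: [2, 5, 6, 2, 3]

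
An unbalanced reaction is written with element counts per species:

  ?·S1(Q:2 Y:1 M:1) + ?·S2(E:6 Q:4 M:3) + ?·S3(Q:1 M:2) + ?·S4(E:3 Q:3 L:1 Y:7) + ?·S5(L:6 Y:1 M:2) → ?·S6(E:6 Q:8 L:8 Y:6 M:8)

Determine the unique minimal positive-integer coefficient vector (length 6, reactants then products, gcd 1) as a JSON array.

E: 5·0+3·6+4·0+2·3+5·0 = 24 | 4·6 = 24
Q: 5·2+3·4+4·1+2·3+5·0 = 32 | 4·8 = 32
L: 5·0+3·0+4·0+2·1+5·6 = 32 | 4·8 = 32
Y: 5·1+3·0+4·0+2·7+5·1 = 24 | 4·6 = 24
M: 5·1+3·3+4·2+2·0+5·2 = 32 | 4·8 = 32
gcd(5,3,4,2,5,4) = 1

Coefficients: [5, 3, 4, 2, 5, 4]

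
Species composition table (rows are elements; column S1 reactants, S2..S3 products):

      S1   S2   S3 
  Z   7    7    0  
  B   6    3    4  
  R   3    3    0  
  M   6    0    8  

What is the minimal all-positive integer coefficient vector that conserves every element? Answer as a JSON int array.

Coefficients: [4, 4, 3]

Z: 4·7 = 28 | 4·7+3·0 = 28
B: 4·6 = 24 | 4·3+3·4 = 24
R: 4·3 = 12 | 4·3+3·0 = 12
M: 4·6 = 24 | 4·0+3·8 = 24
gcd(4,4,3) = 1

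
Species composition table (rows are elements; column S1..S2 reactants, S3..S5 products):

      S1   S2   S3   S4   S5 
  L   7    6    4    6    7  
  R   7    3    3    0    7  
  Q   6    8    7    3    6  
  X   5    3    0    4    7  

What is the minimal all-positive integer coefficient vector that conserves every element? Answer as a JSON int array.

L: 5·7+6·6 = 71 | 6·4+2·6+5·7 = 71
R: 5·7+6·3 = 53 | 6·3+2·0+5·7 = 53
Q: 5·6+6·8 = 78 | 6·7+2·3+5·6 = 78
X: 5·5+6·3 = 43 | 6·0+2·4+5·7 = 43
gcd(5,6,6,2,5) = 1

Coefficients: [5, 6, 6, 2, 5]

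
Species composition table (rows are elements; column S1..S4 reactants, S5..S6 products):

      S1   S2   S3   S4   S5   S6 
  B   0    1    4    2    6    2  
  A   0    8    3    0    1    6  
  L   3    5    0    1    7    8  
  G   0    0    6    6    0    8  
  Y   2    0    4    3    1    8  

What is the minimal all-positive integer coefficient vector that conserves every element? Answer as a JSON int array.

Coefficients: [6, 2, 1, 3, 1, 3]

B: 6·0+2·1+1·4+3·2 = 12 | 1·6+3·2 = 12
A: 6·0+2·8+1·3+3·0 = 19 | 1·1+3·6 = 19
L: 6·3+2·5+1·0+3·1 = 31 | 1·7+3·8 = 31
G: 6·0+2·0+1·6+3·6 = 24 | 1·0+3·8 = 24
Y: 6·2+2·0+1·4+3·3 = 25 | 1·1+3·8 = 25
gcd(6,2,1,3,1,3) = 1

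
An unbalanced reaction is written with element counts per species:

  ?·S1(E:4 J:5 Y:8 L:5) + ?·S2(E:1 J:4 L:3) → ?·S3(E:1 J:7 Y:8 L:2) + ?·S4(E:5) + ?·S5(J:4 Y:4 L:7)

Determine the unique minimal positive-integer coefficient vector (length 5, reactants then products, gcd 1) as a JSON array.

Coefficients: [5, 3, 3, 4, 4]

E: 5·4+3·1 = 23 | 3·1+4·5+4·0 = 23
J: 5·5+3·4 = 37 | 3·7+4·0+4·4 = 37
Y: 5·8+3·0 = 40 | 3·8+4·0+4·4 = 40
L: 5·5+3·3 = 34 | 3·2+4·0+4·7 = 34
gcd(5,3,3,4,4) = 1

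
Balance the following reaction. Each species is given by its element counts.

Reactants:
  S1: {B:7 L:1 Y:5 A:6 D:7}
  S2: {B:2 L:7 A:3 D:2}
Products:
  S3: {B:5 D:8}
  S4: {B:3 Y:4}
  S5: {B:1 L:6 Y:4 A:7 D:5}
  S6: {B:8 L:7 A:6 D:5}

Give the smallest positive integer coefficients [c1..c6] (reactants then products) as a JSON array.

B: 4·7+5·2 = 38 | 1·5+2·3+3·1+3·8 = 38
L: 4·1+5·7 = 39 | 1·0+2·0+3·6+3·7 = 39
Y: 4·5+5·0 = 20 | 1·0+2·4+3·4+3·0 = 20
A: 4·6+5·3 = 39 | 1·0+2·0+3·7+3·6 = 39
D: 4·7+5·2 = 38 | 1·8+2·0+3·5+3·5 = 38
gcd(4,5,1,2,3,3) = 1

Coefficients: [4, 5, 1, 2, 3, 3]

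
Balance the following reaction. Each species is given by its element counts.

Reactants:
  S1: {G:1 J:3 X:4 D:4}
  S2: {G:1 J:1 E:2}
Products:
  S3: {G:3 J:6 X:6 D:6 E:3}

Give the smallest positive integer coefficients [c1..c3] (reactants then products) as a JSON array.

Coefficients: [3, 3, 2]

G: 3·1+3·1 = 6 | 2·3 = 6
J: 3·3+3·1 = 12 | 2·6 = 12
X: 3·4+3·0 = 12 | 2·6 = 12
D: 3·4+3·0 = 12 | 2·6 = 12
E: 3·0+3·2 = 6 | 2·3 = 6
gcd(3,3,2) = 1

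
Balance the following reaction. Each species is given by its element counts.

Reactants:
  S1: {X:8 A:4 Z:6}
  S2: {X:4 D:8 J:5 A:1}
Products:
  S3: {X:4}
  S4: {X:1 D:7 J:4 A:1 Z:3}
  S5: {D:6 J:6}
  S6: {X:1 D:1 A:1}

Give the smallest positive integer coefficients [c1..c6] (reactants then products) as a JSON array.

Coefficients: [1, 4, 4, 2, 2, 6]

X: 1·8+4·4 = 24 | 4·4+2·1+2·0+6·1 = 24
D: 1·0+4·8 = 32 | 4·0+2·7+2·6+6·1 = 32
J: 1·0+4·5 = 20 | 4·0+2·4+2·6+6·0 = 20
A: 1·4+4·1 = 8 | 4·0+2·1+2·0+6·1 = 8
Z: 1·6+4·0 = 6 | 4·0+2·3+2·0+6·0 = 6
gcd(1,4,4,2,2,6) = 1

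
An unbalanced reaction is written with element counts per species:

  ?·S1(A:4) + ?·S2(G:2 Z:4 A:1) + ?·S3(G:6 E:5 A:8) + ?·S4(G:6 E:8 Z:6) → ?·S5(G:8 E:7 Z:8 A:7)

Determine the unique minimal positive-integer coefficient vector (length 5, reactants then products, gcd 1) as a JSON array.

Coefficients: [5, 6, 2, 4, 6]

G: 5·0+6·2+2·6+4·6 = 48 | 6·8 = 48
E: 5·0+6·0+2·5+4·8 = 42 | 6·7 = 42
Z: 5·0+6·4+2·0+4·6 = 48 | 6·8 = 48
A: 5·4+6·1+2·8+4·0 = 42 | 6·7 = 42
gcd(5,6,2,4,6) = 1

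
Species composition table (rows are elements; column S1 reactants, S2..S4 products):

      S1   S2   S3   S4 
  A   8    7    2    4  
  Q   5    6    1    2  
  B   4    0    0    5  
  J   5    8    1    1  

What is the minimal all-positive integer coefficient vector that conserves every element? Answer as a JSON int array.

A: 5·8 = 40 | 2·7+5·2+4·4 = 40
Q: 5·5 = 25 | 2·6+5·1+4·2 = 25
B: 5·4 = 20 | 2·0+5·0+4·5 = 20
J: 5·5 = 25 | 2·8+5·1+4·1 = 25
gcd(5,2,5,4) = 1

Coefficients: [5, 2, 5, 4]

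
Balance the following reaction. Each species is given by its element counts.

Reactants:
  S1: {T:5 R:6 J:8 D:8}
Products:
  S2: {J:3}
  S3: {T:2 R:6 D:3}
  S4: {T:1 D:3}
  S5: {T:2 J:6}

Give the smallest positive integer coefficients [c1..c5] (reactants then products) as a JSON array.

Coefficients: [3, 4, 3, 5, 2]

T: 3·5 = 15 | 4·0+3·2+5·1+2·2 = 15
R: 3·6 = 18 | 4·0+3·6+5·0+2·0 = 18
J: 3·8 = 24 | 4·3+3·0+5·0+2·6 = 24
D: 3·8 = 24 | 4·0+3·3+5·3+2·0 = 24
gcd(3,4,3,5,2) = 1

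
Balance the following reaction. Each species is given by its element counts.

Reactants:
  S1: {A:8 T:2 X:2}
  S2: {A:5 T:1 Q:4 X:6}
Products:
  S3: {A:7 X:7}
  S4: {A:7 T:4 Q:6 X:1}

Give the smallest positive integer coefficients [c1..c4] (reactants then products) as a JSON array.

A: 5·8+6·5 = 70 | 6·7+4·7 = 70
T: 5·2+6·1 = 16 | 6·0+4·4 = 16
Q: 5·0+6·4 = 24 | 6·0+4·6 = 24
X: 5·2+6·6 = 46 | 6·7+4·1 = 46
gcd(5,6,6,4) = 1

Coefficients: [5, 6, 6, 4]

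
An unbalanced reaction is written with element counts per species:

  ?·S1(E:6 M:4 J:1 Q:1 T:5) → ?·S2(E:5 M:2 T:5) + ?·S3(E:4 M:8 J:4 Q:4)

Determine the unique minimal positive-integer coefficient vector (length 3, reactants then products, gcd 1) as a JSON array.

E: 4·6 = 24 | 4·5+1·4 = 24
M: 4·4 = 16 | 4·2+1·8 = 16
J: 4·1 = 4 | 4·0+1·4 = 4
Q: 4·1 = 4 | 4·0+1·4 = 4
T: 4·5 = 20 | 4·5+1·0 = 20
gcd(4,4,1) = 1

Coefficients: [4, 4, 1]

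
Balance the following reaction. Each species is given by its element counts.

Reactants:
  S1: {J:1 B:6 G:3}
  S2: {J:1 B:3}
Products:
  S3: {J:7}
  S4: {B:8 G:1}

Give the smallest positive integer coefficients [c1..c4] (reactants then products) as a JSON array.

J: 1·1+6·1 = 7 | 1·7+3·0 = 7
B: 1·6+6·3 = 24 | 1·0+3·8 = 24
G: 1·3+6·0 = 3 | 1·0+3·1 = 3
gcd(1,6,1,3) = 1

Coefficients: [1, 6, 1, 3]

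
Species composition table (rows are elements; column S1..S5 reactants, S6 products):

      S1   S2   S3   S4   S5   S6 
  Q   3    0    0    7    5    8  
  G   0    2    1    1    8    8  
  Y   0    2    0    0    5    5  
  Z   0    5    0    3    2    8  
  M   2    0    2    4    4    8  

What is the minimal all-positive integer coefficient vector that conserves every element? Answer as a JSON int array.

Coefficients: [5, 5, 5, 1, 2, 4]

Q: 5·3+5·0+5·0+1·7+2·5 = 32 | 4·8 = 32
G: 5·0+5·2+5·1+1·1+2·8 = 32 | 4·8 = 32
Y: 5·0+5·2+5·0+1·0+2·5 = 20 | 4·5 = 20
Z: 5·0+5·5+5·0+1·3+2·2 = 32 | 4·8 = 32
M: 5·2+5·0+5·2+1·4+2·4 = 32 | 4·8 = 32
gcd(5,5,5,1,2,4) = 1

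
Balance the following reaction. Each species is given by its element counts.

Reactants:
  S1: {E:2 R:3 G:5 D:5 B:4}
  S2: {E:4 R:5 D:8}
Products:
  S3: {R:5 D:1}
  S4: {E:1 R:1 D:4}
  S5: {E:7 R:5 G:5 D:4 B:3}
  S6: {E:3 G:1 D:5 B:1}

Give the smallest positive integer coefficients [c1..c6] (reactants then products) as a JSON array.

Coefficients: [2, 6, 5, 6, 1, 5]

E: 2·2+6·4 = 28 | 5·0+6·1+1·7+5·3 = 28
R: 2·3+6·5 = 36 | 5·5+6·1+1·5+5·0 = 36
G: 2·5+6·0 = 10 | 5·0+6·0+1·5+5·1 = 10
D: 2·5+6·8 = 58 | 5·1+6·4+1·4+5·5 = 58
B: 2·4+6·0 = 8 | 5·0+6·0+1·3+5·1 = 8
gcd(2,6,5,6,1,5) = 1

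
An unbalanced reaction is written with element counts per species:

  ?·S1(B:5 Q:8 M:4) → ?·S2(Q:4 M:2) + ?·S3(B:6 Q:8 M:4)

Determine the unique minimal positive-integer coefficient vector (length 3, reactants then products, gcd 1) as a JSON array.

Coefficients: [6, 2, 5]

B: 6·5 = 30 | 2·0+5·6 = 30
Q: 6·8 = 48 | 2·4+5·8 = 48
M: 6·4 = 24 | 2·2+5·4 = 24
gcd(6,2,5) = 1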